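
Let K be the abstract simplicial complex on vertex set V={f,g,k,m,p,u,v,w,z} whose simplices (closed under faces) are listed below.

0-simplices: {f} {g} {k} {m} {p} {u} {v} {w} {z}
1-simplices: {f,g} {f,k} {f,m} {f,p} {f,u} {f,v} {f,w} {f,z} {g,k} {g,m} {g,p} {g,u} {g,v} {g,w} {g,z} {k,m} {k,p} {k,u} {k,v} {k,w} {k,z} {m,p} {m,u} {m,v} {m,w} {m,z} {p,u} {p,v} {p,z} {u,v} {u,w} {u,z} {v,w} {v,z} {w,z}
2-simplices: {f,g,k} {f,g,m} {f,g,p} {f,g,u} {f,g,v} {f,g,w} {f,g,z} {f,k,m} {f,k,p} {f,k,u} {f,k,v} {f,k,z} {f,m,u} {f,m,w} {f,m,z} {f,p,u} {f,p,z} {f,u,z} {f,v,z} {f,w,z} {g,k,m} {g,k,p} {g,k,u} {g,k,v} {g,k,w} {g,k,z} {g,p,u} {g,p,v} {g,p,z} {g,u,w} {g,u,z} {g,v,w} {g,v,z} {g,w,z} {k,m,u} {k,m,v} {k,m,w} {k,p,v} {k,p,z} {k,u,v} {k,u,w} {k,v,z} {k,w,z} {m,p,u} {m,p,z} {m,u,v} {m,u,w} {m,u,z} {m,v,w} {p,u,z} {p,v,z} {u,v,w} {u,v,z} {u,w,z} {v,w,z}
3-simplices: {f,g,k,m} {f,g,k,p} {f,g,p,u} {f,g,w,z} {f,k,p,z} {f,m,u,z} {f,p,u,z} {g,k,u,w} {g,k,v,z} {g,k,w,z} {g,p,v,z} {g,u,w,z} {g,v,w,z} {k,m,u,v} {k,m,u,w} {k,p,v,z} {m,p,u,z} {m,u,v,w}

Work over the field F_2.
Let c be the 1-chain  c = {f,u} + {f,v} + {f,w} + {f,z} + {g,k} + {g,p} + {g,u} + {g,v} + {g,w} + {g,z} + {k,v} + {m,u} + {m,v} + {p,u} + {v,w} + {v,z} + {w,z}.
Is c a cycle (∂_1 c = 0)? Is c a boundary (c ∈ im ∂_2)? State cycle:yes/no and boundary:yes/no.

n_0=9 n_1=35 n_2=55 n_3=18  [Z2]
∂1: piv[fg,fk,fm,fp,fu,fv,fw,fz] rk=8  ker:gk,gm,gp,gu,gv,gw,gz,km,kp,ku,kv,kw,kz,mp,mu,mv,mw,mz,pu,pv,pz,uv,uw,uz,vw,vz,wz
∂2: piv[fgk,fgm,fgp,fgu,fgv,fgw,fgz,fkm,fkp,fku,fkv,fkz,fmu,fmw,fmz,fpu,fpz,fuz,fvz,fwz,gkw,gpv,guw,gvw,kmv,kuv,mpu] rk=27  ker:gkm,gkp,gku,gkv,gkz,gpu,gpz,guz,gvz,gwz,kmu,kmw,kpv,kpz,kuw,kvz,kwz,mpz,muv,muw,muz,mvw,puz,pvz,uvw,uvz,uwz,vwz
∂3: piv[fgkm,fgkp,fgpu,fgwz,fkpz,fmuz,fpuz,gkuw,gkvz,gkwz,gpvz,guwz,gvwz,kmuv,kmuw,kpvz,mpuz,muvw] rk=18
∂1c = 0
c vs im∂2: reduces to 0 ⇒ boundary

cycle:yes boundary:yes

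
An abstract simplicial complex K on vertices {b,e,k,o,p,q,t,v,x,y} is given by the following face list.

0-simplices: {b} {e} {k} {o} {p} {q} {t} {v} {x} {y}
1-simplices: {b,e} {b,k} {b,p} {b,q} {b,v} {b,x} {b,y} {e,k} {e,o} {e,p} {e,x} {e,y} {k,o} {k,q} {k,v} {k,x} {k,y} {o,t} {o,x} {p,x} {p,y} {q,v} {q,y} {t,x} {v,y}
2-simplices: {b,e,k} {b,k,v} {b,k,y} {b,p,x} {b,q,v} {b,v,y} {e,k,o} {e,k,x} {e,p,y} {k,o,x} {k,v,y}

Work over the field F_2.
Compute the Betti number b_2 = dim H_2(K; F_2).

b_2=1

n_0=10 n_1=25 n_2=11  [Z2]
∂1: piv[be,bk,bp,bq,bv,bx,by,eo,ot] rk=9  ker:ek,ep,ex,ey,ko,kq,kv,kx,ky,ox,px,py,qv,qy,tx,vy
∂2: piv[bek,bkv,bky,bpx,bqv,bvy,eko,ekx,epy,kox] rk=10  ker:kvy
b_2=(11−10)−0=1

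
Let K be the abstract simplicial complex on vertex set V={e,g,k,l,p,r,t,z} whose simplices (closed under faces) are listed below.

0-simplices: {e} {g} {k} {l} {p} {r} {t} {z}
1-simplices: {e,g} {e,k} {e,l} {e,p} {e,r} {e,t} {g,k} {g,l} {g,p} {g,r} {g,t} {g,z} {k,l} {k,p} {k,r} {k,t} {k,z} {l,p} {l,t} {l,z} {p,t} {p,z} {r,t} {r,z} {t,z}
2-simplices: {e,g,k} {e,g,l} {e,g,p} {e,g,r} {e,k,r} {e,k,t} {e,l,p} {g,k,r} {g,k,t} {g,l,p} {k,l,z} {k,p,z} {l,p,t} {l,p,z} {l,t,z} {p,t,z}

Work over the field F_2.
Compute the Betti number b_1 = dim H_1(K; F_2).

n_0=8 n_1=25 n_2=16  [Z2]
∂1: piv[eg,ek,el,ep,er,et,gz] rk=7  ker:gk,gl,gp,gr,gt,kl,kp,kr,kt,kz,lp,lt,lz,pt,pz,rt,rz,tz
∂2: piv[egk,egl,egp,egr,ekr,ekt,elp,gkt,klz,kpz,lpt,lpz,ltz] rk=13  ker:gkr,glp,ptz
b_1=(25−7)−13=5

b_1=5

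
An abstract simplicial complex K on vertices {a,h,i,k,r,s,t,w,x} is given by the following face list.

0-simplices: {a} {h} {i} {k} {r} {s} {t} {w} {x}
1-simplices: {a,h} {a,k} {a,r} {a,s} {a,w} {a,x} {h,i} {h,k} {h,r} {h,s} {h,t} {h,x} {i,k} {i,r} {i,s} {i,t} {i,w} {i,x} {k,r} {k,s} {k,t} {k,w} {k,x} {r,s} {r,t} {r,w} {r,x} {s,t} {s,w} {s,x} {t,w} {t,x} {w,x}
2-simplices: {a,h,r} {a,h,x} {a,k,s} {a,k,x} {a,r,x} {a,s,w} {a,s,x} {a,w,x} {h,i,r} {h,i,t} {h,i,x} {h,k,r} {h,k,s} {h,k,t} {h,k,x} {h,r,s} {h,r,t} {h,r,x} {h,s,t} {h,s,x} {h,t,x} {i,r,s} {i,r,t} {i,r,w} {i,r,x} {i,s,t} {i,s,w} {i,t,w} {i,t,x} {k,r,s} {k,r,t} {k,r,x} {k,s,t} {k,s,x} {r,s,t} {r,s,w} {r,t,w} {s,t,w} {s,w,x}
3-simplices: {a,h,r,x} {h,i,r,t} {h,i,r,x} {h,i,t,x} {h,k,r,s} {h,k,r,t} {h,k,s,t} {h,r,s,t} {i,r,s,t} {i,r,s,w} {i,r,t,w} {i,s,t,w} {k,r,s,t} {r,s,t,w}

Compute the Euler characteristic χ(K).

n_0=9 n_1=33 n_2=39 n_3=14
χ=+9−33+39−14=1

χ(K)=1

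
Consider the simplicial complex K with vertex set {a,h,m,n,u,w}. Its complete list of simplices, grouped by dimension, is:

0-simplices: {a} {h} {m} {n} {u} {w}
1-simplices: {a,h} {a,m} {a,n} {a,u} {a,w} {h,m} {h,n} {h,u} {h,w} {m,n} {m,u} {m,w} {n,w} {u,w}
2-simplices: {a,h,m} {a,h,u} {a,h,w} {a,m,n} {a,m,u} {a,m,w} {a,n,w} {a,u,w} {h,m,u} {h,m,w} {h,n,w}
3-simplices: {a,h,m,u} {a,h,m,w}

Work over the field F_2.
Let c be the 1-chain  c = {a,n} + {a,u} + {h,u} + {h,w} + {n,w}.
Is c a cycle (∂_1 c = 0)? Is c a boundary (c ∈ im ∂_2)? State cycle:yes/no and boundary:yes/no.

n_0=6 n_1=14 n_2=11 n_3=2  [Z2]
∂1: piv[ah,am,an,au,aw] rk=5  ker:hm,hn,hu,hw,mn,mu,mw,nw,uw
∂2: piv[ahm,ahu,ahw,amn,amu,amw,anw,auw,hnw] rk=9  ker:hmu,hmw
∂3: piv[ahmu,ahmw] rk=2
∂1c = 0
c vs im∂2: reduces to 0 ⇒ boundary

cycle:yes boundary:yes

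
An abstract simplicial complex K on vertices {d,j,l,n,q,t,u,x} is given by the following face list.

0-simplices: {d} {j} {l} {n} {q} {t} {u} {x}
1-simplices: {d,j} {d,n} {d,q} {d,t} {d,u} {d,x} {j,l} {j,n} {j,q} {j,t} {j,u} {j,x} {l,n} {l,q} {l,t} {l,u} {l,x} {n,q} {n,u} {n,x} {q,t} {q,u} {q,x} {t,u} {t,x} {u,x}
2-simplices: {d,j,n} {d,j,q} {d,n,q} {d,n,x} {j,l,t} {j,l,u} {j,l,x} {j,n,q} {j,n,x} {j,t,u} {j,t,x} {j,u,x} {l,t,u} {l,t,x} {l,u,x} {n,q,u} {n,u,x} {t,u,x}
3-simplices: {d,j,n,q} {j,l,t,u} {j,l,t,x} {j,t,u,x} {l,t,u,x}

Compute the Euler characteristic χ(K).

χ(K)=-5

n_0=8 n_1=26 n_2=18 n_3=5
χ=+8−26+18−5=-5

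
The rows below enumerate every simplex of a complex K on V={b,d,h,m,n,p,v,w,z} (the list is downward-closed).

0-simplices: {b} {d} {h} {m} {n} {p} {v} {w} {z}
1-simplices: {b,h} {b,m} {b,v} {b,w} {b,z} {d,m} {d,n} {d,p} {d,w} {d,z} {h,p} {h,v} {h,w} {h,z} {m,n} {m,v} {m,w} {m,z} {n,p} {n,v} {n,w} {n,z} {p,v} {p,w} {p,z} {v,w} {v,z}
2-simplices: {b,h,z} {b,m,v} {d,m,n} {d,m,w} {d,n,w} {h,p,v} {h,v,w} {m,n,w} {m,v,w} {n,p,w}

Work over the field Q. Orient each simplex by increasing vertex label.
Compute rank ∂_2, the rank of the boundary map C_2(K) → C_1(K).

rank∂_2=9

n_0=9 n_1=27 n_2=10  [Q]
∂1: piv[bh,bm,bv,bw,bz,dm,dn,dp] rk=8  ker:dw,dz,hp,hv,hw,hz,mn,mv,mw,mz,np,nv,nw,nz,pv,pw,pz,vw,vz
∂2: piv[bhz,bmv,dmn,dmw,dnw,hpv,hvw,mvw,npw] rk=9  ker:mnw
rk∂_2=9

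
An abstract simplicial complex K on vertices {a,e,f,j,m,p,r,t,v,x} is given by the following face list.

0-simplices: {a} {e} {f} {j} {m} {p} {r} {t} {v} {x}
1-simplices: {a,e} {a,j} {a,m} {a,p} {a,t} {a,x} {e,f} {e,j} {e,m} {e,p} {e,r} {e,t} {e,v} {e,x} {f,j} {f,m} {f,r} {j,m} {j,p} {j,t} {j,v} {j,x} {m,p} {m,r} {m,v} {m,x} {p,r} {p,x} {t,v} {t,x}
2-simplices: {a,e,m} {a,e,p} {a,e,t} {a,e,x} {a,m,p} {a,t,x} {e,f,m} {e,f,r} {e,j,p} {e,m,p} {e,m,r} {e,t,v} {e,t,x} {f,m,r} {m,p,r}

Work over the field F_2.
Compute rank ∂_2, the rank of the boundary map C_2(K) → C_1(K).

rank∂_2=12

n_0=10 n_1=30 n_2=15  [Z2]
∂1: piv[ae,aj,am,ap,at,ax,ef,er,ev] rk=9  ker:ej,em,ep,et,ex,fj,fm,fr,jm,jp,jt,jv,jx,mp,mr,mv,mx,pr,px,tv,tx
∂2: piv[aem,aep,aet,aex,amp,atx,efm,efr,ejp,emr,etv,mpr] rk=12  ker:emp,etx,fmr
rk∂_2=12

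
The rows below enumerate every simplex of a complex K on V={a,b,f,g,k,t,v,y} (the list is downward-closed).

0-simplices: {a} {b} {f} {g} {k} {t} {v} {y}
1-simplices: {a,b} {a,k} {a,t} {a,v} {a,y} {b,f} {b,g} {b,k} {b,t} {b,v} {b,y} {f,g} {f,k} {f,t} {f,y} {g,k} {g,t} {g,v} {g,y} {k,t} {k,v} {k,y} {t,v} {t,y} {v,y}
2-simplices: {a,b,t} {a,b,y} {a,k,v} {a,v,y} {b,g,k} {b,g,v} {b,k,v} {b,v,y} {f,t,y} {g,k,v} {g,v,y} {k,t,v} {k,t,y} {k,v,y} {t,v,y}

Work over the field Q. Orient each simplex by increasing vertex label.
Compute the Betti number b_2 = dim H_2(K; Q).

b_2=2

n_0=8 n_1=25 n_2=15  [Q]
∂1: piv[ab,ak,at,av,ay,bf,bg] rk=7  ker:bk,bt,bv,by,fg,fk,ft,fy,gk,gt,gv,gy,kt,kv,ky,tv,ty,vy
∂2: piv[abt,aby,akv,avy,bgk,bgv,bkv,bvy,fty,gvy,ktv,kty,kvy] rk=13  ker:gkv,tvy
b_2=(15−13)−0=2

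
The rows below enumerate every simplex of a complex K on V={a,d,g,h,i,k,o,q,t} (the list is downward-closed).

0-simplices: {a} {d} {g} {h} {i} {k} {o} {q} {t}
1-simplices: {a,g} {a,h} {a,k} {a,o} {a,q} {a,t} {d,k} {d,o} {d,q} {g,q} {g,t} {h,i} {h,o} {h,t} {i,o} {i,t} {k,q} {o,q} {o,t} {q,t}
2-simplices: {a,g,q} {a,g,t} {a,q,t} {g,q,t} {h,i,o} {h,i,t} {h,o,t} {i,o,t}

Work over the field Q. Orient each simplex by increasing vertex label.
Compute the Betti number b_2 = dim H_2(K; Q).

b_2=2

n_0=9 n_1=20 n_2=8  [Q]
∂1: piv[ag,ah,ak,ao,aq,at,dk,hi] rk=8  ker:do,dq,gq,gt,ho,ht,io,it,kq,oq,ot,qt
∂2: piv[agq,agt,aqt,hio,hit,hot] rk=6  ker:gqt,iot
b_2=(8−6)−0=2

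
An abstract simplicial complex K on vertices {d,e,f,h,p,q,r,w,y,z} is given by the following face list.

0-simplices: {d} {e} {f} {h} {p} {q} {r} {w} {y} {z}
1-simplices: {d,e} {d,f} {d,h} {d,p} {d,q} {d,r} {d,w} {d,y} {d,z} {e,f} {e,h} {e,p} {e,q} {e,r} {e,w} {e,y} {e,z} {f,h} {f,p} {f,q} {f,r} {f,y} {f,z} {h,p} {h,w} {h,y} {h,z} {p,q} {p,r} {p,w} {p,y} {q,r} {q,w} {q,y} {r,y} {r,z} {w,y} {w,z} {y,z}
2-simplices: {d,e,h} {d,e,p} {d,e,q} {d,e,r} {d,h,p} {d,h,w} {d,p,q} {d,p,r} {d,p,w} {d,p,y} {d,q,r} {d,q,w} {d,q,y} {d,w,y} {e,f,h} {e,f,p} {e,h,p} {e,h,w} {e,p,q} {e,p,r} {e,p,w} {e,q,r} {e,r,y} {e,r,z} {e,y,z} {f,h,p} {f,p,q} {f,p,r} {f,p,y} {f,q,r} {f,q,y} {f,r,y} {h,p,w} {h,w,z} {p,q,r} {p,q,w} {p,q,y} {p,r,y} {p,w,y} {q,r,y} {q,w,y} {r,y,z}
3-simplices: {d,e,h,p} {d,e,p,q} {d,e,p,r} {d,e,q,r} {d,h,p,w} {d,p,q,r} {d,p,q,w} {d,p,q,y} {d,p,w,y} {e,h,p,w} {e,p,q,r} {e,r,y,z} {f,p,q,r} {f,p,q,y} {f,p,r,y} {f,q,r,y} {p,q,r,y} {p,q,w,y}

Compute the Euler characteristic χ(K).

n_0=10 n_1=39 n_2=42 n_3=18
χ=+10−39+42−18=-5

χ(K)=-5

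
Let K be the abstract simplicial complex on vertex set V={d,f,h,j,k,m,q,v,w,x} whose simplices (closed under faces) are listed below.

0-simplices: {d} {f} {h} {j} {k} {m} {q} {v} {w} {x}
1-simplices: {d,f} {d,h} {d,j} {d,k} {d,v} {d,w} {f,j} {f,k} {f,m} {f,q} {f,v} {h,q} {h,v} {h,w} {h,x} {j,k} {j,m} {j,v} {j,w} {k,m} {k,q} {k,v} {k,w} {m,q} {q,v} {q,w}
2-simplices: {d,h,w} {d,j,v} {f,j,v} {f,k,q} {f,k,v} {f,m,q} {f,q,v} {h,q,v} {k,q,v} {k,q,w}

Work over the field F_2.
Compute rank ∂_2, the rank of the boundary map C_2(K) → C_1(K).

rank∂_2=9

n_0=10 n_1=26 n_2=10  [Z2]
∂1: piv[df,dh,dj,dk,dv,dw,fm,fq,hx] rk=9  ker:fj,fk,fv,hq,hv,hw,jk,jm,jv,jw,km,kq,kv,kw,mq,qv,qw
∂2: piv[dhw,djv,fjv,fkq,fkv,fmq,fqv,hqv,kqw] rk=9  ker:kqv
rk∂_2=9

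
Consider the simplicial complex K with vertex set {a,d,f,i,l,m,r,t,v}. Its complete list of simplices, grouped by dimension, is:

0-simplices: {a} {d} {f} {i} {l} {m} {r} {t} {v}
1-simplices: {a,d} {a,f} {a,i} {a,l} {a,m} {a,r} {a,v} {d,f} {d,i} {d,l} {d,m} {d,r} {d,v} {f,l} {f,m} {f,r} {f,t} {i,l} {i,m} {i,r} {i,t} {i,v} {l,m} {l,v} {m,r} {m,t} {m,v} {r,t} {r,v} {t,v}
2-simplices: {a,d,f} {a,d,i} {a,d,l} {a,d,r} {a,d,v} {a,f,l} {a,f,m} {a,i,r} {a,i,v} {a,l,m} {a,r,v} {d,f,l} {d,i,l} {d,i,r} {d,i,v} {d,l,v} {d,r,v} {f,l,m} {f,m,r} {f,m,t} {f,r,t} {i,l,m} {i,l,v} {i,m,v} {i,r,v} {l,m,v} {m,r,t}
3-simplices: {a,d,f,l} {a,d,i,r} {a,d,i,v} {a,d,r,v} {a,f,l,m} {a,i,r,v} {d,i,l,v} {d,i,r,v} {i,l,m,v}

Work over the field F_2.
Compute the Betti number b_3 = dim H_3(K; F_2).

b_3=1

n_0=9 n_1=30 n_2=27 n_3=9  [Z2]
∂1: piv[ad,af,ai,al,am,ar,av,ft] rk=8  ker:df,di,dl,dm,dr,dv,fl,fm,fr,il,im,ir,it,iv,lm,lv,mr,mt,mv,rt,rv,tv
∂2: piv[adf,adi,adl,adr,adv,afl,afm,air,aiv,alm,arv,dil,dlv,fmr,fmt,frt,ilm,imv] rk=18  ker:dfl,dir,div,drv,flm,ilv,irv,lmv,mrt
∂3: piv[adfl,adir,adiv,adrv,aflm,airv,dilv,ilmv] rk=8  ker:dirv
b_3=(9−8)−0=1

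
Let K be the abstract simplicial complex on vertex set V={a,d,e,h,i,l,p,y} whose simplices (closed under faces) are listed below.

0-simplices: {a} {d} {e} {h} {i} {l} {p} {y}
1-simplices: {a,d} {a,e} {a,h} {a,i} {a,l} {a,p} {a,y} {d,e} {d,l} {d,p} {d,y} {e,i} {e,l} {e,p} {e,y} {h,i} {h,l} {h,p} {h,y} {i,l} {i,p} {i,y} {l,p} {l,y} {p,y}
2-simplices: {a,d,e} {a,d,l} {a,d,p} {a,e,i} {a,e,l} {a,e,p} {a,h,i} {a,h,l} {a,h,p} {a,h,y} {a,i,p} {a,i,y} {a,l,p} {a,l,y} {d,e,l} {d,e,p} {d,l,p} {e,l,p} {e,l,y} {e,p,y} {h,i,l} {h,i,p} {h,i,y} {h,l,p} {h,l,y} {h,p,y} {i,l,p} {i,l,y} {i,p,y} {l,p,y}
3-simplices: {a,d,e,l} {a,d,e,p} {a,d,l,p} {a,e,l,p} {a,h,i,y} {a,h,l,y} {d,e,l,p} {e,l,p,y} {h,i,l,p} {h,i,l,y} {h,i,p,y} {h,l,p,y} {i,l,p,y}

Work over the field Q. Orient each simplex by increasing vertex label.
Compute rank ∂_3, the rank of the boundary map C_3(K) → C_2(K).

rank∂_3=11

n_0=8 n_1=25 n_2=30 n_3=13  [Q]
∂1: piv[ad,ae,ah,ai,al,ap,ay] rk=7  ker:de,dl,dp,dy,ei,el,ep,ey,hi,hl,hp,hy,il,ip,iy,lp,ly,py
∂2: piv[ade,adl,adp,aei,ael,aep,ahi,ahl,ahp,ahy,aip,aiy,alp,aly,ely,epy,hil] rk=17  ker:del,dep,dlp,elp,hip,hiy,hlp,hly,hpy,ilp,ily,ipy,lpy
∂3: piv[adel,adep,adlp,aelp,ahiy,ahly,elpy,hilp,hily,hipy,hlpy] rk=11  ker:delp,ilpy
rk∂_3=11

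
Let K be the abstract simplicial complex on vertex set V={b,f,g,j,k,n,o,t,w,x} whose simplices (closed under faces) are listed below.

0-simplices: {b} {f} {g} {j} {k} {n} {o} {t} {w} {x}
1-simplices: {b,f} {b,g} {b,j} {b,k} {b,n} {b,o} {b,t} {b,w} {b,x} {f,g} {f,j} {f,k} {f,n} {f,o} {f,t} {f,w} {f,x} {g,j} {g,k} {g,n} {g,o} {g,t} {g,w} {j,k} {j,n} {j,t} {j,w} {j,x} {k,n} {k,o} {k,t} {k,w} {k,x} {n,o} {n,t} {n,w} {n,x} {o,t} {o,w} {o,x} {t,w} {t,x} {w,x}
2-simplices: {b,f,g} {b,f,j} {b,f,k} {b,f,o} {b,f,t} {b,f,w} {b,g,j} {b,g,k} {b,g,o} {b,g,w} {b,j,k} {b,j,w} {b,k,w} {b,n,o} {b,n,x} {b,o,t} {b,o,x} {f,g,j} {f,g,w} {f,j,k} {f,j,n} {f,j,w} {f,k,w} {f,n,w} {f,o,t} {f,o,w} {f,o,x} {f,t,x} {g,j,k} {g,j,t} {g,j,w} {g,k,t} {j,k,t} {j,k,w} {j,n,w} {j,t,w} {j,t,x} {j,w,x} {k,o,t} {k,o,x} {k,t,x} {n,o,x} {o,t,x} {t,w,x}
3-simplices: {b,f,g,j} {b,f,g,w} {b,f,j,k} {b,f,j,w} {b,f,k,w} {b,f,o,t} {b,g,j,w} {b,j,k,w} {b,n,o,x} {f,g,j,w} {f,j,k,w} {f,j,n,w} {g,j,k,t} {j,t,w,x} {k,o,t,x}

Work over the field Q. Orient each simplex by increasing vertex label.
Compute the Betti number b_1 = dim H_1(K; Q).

n_0=10 n_1=43 n_2=44 n_3=15  [Q]
∂1: piv[bf,bg,bj,bk,bn,bo,bt,bw,bx] rk=9  ker:fg,fj,fk,fn,fo,ft,fw,fx,gj,gk,gn,go,gt,gw,jk,jn,jt,jw,jx,kn,ko,kt,kw,kx,no,nt,nw,nx,ot,ow,ox,tw,tx,wx
∂2: piv[bfg,bfj,bfk,bfo,bft,bfw,bgj,bgk,bgo,bgw,bjk,bjw,bkw,bno,bnx,bot,box,fjn,fnw,fow,fox,ftx,gjt,gkt,jtw,jtx,jwx,kot,kox] rk=29  ker:fgj,fgw,fjk,fjw,fkw,fot,gjk,gjw,jkt,jkw,jnw,ktx,nox,otx,twx
∂3: piv[bfgj,bfgw,bfjk,bfjw,bfkw,bfot,bgjw,bjkw,bnox,fjnw,gjkt,jtwx,kotx] rk=13  ker:fgjw,fjkw
b_1=(43−9)−29=5

b_1=5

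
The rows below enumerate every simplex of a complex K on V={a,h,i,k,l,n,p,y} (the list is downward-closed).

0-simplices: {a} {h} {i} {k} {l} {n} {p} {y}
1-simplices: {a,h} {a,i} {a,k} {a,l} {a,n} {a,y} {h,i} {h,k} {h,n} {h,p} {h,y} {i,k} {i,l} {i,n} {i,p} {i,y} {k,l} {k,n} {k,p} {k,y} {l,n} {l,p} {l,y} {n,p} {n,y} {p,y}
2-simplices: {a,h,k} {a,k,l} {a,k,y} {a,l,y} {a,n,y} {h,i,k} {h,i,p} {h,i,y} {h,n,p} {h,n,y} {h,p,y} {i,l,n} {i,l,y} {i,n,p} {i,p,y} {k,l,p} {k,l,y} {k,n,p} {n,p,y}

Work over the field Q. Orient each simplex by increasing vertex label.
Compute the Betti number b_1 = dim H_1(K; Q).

n_0=8 n_1=26 n_2=19  [Q]
∂1: piv[ah,ai,ak,al,an,ay,hp] rk=7  ker:hi,hk,hn,hy,ik,il,in,ip,iy,kl,kn,kp,ky,ln,lp,ly,np,ny,py
∂2: piv[ahk,akl,aky,aly,any,hik,hip,hiy,hnp,hny,hpy,iln,ily,inp,klp,knp] rk=16  ker:ipy,kly,npy
b_1=(26−7)−16=3

b_1=3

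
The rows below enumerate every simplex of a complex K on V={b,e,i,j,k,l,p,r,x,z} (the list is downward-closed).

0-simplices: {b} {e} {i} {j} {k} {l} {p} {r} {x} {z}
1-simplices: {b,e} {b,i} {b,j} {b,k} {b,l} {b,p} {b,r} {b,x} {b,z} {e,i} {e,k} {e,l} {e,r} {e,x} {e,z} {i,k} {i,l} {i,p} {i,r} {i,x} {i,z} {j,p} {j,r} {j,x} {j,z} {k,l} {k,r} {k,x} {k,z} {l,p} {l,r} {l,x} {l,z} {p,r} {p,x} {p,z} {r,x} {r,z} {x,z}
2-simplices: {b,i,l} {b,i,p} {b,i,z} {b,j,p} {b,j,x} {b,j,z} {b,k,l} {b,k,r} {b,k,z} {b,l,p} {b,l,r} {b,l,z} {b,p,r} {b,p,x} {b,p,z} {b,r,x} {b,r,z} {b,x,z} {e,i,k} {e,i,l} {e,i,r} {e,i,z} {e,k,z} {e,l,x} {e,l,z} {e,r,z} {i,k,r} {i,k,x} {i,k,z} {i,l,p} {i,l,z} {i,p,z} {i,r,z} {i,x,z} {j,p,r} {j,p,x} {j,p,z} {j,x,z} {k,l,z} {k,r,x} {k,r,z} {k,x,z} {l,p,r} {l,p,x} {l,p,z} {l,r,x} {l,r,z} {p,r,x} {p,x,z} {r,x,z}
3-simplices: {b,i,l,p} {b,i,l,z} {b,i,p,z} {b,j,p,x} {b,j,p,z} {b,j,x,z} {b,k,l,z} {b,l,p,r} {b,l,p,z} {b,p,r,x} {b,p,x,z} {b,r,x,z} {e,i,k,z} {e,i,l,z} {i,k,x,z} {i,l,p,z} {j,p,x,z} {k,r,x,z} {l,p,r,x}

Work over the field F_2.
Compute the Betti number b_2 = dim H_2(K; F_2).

n_0=10 n_1=39 n_2=50 n_3=19  [Z2]
∂1: piv[be,bi,bj,bk,bl,bp,br,bx,bz] rk=9  ker:ei,ek,el,er,ex,ez,ik,il,ip,ir,ix,iz,jp,jr,jx,jz,kl,kr,kx,kz,lp,lr,lx,lz,pr,px,pz,rx,rz,xz
∂2: piv[bil,bip,biz,bjp,bjx,bjz,bkl,bkr,bkz,blp,blr,blz,bpr,bpx,bpz,brx,brz,bxz,eik,eil,eir,eiz,ekz,elx,erz,ikx,ixz,jpr,lpx] rk=29  ker:elz,ikr,ikz,ilp,ilz,ipz,irz,jpx,jpz,jxz,klz,krx,krz,kxz,lpr,lpz,lrx,lrz,prx,pxz,rxz
∂3: piv[bilp,bilz,bipz,bjpx,bjpz,bjxz,bklz,blpr,blpz,bprx,bpxz,brxz,eikz,eilz,ikxz,krxz,lprx] rk=17  ker:ilpz,jpxz
b_2=(50−29)−17=4

b_2=4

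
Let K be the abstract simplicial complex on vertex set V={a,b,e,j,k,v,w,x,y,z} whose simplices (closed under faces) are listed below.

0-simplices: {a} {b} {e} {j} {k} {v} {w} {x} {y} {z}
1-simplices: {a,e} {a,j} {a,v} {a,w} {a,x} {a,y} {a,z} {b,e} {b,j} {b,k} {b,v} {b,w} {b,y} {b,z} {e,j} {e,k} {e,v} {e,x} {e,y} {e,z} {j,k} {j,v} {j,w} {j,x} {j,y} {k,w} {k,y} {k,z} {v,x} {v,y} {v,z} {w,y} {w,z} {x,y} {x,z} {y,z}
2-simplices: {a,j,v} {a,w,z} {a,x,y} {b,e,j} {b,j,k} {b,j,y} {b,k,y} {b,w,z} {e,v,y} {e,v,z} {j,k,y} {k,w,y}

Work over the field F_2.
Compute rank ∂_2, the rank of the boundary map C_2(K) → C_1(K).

rank∂_2=11

n_0=10 n_1=36 n_2=12  [Z2]
∂1: piv[ae,aj,av,aw,ax,ay,az,be,bk] rk=9  ker:bj,bv,bw,by,bz,ej,ek,ev,ex,ey,ez,jk,jv,jw,jx,jy,kw,ky,kz,vx,vy,vz,wy,wz,xy,xz,yz
∂2: piv[ajv,awz,axy,bej,bjk,bjy,bky,bwz,evy,evz,kwy] rk=11  ker:jky
rk∂_2=11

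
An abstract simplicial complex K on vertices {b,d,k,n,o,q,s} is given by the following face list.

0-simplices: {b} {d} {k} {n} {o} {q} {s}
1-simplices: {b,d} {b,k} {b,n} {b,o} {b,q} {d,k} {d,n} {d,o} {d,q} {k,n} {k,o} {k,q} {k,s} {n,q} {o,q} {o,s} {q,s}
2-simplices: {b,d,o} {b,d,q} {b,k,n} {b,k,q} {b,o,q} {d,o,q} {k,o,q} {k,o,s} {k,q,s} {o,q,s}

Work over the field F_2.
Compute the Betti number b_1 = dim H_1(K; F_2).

b_1=3

n_0=7 n_1=17 n_2=10  [Z2]
∂1: piv[bd,bk,bn,bo,bq,ks] rk=6  ker:dk,dn,do,dq,kn,ko,kq,nq,oq,os,qs
∂2: piv[bdo,bdq,bkn,bkq,boq,koq,kos,kqs] rk=8  ker:doq,oqs
b_1=(17−6)−8=3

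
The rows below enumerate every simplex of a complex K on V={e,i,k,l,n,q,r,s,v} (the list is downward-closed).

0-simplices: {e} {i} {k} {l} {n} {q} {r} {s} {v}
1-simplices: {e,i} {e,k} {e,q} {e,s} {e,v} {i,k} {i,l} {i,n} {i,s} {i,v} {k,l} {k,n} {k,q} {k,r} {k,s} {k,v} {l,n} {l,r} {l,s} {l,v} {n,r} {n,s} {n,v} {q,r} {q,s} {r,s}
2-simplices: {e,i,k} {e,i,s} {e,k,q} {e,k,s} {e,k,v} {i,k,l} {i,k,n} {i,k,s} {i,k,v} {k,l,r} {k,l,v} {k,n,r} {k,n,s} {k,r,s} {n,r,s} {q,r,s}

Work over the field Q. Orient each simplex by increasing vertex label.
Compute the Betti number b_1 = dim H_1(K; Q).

b_1=4

n_0=9 n_1=26 n_2=16  [Q]
∂1: piv[ei,ek,eq,es,ev,il,in,kr] rk=8  ker:ik,is,iv,kl,kn,kq,ks,kv,ln,lr,ls,lv,nr,ns,nv,qr,qs,rs
∂2: piv[eik,eis,ekq,eks,ekv,ikl,ikn,ikv,klr,klv,knr,kns,krs,qrs] rk=14  ker:iks,nrs
b_1=(26−8)−14=4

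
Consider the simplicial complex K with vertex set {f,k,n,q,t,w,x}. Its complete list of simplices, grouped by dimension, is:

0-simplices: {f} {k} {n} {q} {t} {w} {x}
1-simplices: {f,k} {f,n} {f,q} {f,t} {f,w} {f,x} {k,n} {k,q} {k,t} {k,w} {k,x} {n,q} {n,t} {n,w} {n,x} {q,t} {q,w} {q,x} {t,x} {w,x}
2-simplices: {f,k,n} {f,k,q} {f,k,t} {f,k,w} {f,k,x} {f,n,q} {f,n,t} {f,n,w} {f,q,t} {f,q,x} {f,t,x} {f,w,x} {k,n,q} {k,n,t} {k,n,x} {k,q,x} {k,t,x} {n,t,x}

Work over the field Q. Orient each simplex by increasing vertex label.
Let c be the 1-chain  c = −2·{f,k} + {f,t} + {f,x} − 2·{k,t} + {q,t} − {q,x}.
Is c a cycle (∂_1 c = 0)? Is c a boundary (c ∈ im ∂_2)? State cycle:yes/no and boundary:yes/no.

n_0=7 n_1=20 n_2=18  [Q]
∂1: piv[fk,fn,fq,ft,fw,fx] rk=6  ker:kn,kq,kt,kw,kx,nq,nt,nw,nx,qt,qw,qx,tx,wx
∂2: piv[fkn,fkq,fkt,fkw,fkx,fnq,fnt,fnw,fqt,fqx,ftx,fwx,knx] rk=13  ker:knq,knt,kqx,ktx,ntx
∂1c = 0
c vs im∂2: reduces to 0 ⇒ boundary

cycle:yes boundary:yes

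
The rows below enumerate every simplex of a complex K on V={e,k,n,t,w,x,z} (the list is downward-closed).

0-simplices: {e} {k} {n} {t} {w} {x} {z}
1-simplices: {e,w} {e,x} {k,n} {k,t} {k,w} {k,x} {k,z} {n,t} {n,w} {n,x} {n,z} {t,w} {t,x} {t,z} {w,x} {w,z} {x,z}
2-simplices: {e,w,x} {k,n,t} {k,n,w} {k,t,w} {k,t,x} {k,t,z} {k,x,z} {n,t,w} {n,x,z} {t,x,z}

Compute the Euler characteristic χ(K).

χ(K)=0

n_0=7 n_1=17 n_2=10
χ=+7−17+10=0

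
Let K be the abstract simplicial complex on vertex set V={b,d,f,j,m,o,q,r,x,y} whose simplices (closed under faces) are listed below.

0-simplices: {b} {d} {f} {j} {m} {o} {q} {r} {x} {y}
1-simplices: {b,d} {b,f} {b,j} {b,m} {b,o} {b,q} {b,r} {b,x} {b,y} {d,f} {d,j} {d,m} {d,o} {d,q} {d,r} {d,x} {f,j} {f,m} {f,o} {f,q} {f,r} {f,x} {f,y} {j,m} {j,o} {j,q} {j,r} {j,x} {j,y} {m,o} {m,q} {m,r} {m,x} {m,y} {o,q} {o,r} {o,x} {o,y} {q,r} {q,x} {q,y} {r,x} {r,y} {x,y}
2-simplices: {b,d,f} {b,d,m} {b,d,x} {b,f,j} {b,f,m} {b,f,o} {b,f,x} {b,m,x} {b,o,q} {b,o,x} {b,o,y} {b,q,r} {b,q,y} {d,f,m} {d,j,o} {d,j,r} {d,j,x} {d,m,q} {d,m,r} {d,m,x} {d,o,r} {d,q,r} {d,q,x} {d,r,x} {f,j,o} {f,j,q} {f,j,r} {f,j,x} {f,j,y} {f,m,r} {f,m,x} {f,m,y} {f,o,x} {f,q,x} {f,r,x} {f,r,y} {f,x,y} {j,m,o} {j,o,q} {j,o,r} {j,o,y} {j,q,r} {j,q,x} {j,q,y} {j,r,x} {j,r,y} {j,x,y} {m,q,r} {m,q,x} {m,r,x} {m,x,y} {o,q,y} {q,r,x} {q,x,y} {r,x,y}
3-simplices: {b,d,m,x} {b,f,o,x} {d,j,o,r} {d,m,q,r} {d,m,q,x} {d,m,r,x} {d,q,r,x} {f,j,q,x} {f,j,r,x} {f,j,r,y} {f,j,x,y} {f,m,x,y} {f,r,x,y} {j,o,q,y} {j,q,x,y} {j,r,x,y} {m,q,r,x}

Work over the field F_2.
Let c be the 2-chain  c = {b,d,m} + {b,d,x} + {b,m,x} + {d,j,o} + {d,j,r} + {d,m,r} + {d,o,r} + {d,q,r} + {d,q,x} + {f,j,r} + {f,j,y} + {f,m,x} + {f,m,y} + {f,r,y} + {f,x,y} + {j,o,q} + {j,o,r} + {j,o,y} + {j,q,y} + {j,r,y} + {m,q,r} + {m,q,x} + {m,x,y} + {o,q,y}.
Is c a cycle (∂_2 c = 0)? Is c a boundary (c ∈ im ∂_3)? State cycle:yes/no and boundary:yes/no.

cycle:yes boundary:yes

n_0=10 n_1=44 n_2=55 n_3=17  [Z2]
∂1: piv[bd,bf,bj,bm,bo,bq,br,bx,by] rk=9  ker:df,dj,dm,do,dq,dr,dx,fj,fm,fo,fq,fr,fx,fy,jm,jo,jq,jr,jx,jy,mo,mq,mr,mx,my,oq,or,ox,oy,qr,qx,qy,rx,ry,xy
∂2: piv[bdf,bdm,bdx,bfj,bfm,bfo,bfx,bmx,boq,box,boy,bqr,bqy,djo,djr,djx,dmq,dmr,dor,dqr,dqx,drx,fjo,fjq,fjr,fjx,fjy,fmy,fqx,fry,fxy,jmo,joq,joy] rk=34  ker:dfm,dmx,fmr,fmx,fox,frx,jor,jqr,jqx,jqy,jrx,jry,jxy,mqr,mqx,mrx,mxy,oqy,qrx,qxy,rxy
∂3: piv[bdmx,bfox,djor,dmqr,dmqx,dmrx,dqrx,fjqx,fjrx,fjry,fjxy,fmxy,frxy,joqy,jqxy] rk=15  ker:jrxy,mqrx
∂2c = 0
c vs im∂3: reduces to 0 ⇒ boundary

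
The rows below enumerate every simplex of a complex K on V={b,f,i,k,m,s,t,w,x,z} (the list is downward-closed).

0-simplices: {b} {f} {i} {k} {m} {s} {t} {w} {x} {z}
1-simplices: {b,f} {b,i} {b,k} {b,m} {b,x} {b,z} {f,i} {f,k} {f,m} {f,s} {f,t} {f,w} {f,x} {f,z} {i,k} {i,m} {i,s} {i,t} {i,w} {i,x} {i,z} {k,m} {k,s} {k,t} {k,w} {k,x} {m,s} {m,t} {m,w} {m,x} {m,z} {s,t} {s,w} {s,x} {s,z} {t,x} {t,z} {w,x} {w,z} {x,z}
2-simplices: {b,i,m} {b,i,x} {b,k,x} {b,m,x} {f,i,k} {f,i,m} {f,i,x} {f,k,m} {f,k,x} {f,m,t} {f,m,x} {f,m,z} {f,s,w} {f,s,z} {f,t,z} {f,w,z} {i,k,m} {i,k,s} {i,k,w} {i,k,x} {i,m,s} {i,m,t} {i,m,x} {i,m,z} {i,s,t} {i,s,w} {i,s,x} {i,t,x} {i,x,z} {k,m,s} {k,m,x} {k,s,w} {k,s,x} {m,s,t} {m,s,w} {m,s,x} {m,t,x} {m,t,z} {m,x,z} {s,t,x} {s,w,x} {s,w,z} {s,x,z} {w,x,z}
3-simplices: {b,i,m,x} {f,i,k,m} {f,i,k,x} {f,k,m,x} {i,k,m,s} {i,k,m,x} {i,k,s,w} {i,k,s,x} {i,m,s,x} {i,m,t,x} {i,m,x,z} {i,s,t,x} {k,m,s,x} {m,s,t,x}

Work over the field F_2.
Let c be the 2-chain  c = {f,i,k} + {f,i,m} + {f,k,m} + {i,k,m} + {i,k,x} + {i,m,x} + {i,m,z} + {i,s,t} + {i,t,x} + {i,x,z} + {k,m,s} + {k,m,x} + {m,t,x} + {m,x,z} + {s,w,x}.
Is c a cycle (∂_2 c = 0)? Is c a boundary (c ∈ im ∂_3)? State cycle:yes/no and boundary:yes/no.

cycle:no boundary:no

n_0=10 n_1=40 n_2=44 n_3=14  [Z2]
∂1: piv[bf,bi,bk,bm,bx,bz,fs,ft,fw] rk=9  ker:fi,fk,fm,fx,fz,ik,im,is,it,iw,ix,iz,km,ks,kt,kw,kx,ms,mt,mw,mx,mz,st,sw,sx,sz,tx,tz,wx,wz,xz
∂2: piv[bim,bix,bkx,bmx,fik,fim,fix,fkm,fkx,fmt,fmz,fsw,fsz,ftz,fwz,iks,ikw,ims,imt,imz,ist,isw,isx,itx,ixz,msw,swx,sxz] rk=28  ker:fmx,ikm,ikx,imx,kms,kmx,ksw,ksx,mst,msx,mtx,mtz,mxz,stx,swz,wxz
∂3: piv[bimx,fikm,fikx,fkmx,ikms,ikmx,iksw,iksx,imsx,imtx,imxz,istx,mstx] rk=13  ker:kmsx
∂2c = {i,k} + {i,s} + {k,s} + {m,s} + {m,t} + {s,t} + {s,w} + {s,x} + {w,x}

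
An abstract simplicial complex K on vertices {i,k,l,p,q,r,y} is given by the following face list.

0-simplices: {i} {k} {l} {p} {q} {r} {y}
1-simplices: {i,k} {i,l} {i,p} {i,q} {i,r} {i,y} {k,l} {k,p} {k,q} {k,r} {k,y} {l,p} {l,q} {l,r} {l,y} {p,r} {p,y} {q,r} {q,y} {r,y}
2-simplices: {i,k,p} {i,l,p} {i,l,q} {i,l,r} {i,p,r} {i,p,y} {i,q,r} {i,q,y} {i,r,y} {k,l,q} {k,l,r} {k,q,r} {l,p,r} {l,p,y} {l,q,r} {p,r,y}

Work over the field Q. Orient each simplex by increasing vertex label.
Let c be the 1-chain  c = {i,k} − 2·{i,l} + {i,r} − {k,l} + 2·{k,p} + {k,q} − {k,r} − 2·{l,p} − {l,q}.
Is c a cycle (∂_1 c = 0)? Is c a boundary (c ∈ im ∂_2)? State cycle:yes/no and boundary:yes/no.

n_0=7 n_1=20 n_2=16  [Q]
∂1: piv[ik,il,ip,iq,ir,iy] rk=6  ker:kl,kp,kq,kr,ky,lp,lq,lr,ly,pr,py,qr,qy,ry
∂2: piv[ikp,ilp,ilq,ilr,ipr,ipy,iqr,iqy,iry,klq,klr,lpy] rk=12  ker:kqr,lpr,lqr,pry
∂1c = 0
c vs im∂2: residual ≠ 0 ⇒ not boundary

cycle:yes boundary:no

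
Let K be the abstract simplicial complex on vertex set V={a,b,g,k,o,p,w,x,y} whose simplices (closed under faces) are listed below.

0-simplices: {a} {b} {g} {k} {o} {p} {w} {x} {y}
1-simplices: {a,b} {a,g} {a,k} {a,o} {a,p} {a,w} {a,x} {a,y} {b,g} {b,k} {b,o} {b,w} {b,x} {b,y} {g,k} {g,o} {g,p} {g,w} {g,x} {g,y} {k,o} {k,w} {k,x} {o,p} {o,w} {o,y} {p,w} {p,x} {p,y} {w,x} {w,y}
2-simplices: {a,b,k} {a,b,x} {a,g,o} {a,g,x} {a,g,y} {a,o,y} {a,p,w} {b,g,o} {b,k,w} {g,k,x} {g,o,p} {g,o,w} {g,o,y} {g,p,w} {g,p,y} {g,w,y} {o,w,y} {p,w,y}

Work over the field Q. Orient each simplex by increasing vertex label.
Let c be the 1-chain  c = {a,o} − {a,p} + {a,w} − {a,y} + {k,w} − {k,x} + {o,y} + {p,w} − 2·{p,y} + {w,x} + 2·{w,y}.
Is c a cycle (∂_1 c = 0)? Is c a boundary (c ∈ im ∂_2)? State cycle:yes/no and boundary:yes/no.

cycle:yes boundary:no

n_0=9 n_1=31 n_2=18  [Q]
∂1: piv[ab,ag,ak,ao,ap,aw,ax,ay] rk=8  ker:bg,bk,bo,bw,bx,by,gk,go,gp,gw,gx,gy,ko,kw,kx,op,ow,oy,pw,px,py,wx,wy
∂2: piv[abk,abx,ago,agx,agy,aoy,apw,bgo,bkw,gkx,gop,gow,gpw,gpy,gwy] rk=15  ker:goy,owy,pwy
∂1c = 0
c vs im∂2: residual ≠ 0 ⇒ not boundary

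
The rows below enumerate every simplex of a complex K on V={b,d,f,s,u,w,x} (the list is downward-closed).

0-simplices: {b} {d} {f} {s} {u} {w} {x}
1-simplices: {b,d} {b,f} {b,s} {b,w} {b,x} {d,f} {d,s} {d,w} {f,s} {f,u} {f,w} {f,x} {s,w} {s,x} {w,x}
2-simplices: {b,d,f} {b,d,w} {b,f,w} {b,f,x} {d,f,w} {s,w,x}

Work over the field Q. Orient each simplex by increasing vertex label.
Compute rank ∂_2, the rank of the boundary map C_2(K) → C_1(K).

n_0=7 n_1=15 n_2=6  [Q]
∂1: piv[bd,bf,bs,bw,bx,fu] rk=6  ker:df,ds,dw,fs,fw,fx,sw,sx,wx
∂2: piv[bdf,bdw,bfw,bfx,swx] rk=5  ker:dfw
rk∂_2=5

rank∂_2=5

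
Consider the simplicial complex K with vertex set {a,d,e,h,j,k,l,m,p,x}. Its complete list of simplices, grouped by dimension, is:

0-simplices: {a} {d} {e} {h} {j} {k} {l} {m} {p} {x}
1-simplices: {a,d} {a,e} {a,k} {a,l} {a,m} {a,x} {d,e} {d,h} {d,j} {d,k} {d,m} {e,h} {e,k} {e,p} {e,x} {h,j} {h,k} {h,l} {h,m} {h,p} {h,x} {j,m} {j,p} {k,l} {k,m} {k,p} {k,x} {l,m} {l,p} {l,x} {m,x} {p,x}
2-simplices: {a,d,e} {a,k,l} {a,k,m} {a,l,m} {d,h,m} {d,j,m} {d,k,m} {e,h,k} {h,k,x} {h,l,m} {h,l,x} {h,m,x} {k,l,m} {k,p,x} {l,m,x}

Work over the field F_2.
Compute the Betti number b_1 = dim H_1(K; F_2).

b_1=10

n_0=10 n_1=32 n_2=15  [Z2]
∂1: piv[ad,ae,ak,al,am,ax,dh,dj,ep] rk=9  ker:de,dk,dm,eh,ek,ex,hj,hk,hl,hm,hp,hx,jm,jp,kl,km,kp,kx,lm,lp,lx,mx,px
∂2: piv[ade,akl,akm,alm,dhm,djm,dkm,ehk,hkx,hlm,hlx,hmx,kpx] rk=13  ker:klm,lmx
b_1=(32−9)−13=10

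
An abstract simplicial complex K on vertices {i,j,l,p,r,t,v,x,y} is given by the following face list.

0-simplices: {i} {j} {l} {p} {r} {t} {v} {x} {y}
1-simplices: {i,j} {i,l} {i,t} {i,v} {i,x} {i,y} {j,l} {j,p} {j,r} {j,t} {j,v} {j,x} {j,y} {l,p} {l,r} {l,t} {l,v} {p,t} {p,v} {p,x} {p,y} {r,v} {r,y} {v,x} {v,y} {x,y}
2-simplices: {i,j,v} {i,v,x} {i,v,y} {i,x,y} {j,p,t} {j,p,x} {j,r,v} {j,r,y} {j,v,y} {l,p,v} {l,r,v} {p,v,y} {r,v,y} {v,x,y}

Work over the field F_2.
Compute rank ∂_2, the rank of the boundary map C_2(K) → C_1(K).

n_0=9 n_1=26 n_2=14  [Z2]
∂1: piv[ij,il,it,iv,ix,iy,jp,jr] rk=8  ker:jl,jt,jv,jx,jy,lp,lr,lt,lv,pt,pv,px,py,rv,ry,vx,vy,xy
∂2: piv[ijv,ivx,ivy,ixy,jpt,jpx,jrv,jry,jvy,lpv,lrv,pvy] rk=12  ker:rvy,vxy
rk∂_2=12

rank∂_2=12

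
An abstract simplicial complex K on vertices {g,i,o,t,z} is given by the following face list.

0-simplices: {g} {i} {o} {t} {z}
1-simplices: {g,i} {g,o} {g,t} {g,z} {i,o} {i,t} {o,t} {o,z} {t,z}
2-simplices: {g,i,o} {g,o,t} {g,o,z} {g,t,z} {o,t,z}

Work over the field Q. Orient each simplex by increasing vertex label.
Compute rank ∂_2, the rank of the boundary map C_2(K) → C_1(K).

rank∂_2=4

n_0=5 n_1=9 n_2=5  [Q]
∂1: piv[gi,go,gt,gz] rk=4  ker:io,it,ot,oz,tz
∂2: piv[gio,got,goz,gtz] rk=4  ker:otz
rk∂_2=4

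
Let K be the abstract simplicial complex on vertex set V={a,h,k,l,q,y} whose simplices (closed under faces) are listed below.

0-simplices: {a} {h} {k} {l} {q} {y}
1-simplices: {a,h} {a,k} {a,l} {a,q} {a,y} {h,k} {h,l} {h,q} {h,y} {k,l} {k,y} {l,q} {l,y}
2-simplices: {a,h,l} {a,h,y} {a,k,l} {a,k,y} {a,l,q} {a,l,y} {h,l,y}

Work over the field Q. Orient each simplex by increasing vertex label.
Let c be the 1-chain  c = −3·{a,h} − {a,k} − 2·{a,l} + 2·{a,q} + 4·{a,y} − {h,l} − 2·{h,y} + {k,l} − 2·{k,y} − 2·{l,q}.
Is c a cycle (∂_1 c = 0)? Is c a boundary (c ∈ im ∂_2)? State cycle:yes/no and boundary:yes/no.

cycle:yes boundary:yes

n_0=6 n_1=13 n_2=7  [Q]
∂1: piv[ah,ak,al,aq,ay] rk=5  ker:hk,hl,hq,hy,kl,ky,lq,ly
∂2: piv[ahl,ahy,akl,aky,alq,aly] rk=6  ker:hly
∂1c = 0
c vs im∂2: reduces to 0 ⇒ boundary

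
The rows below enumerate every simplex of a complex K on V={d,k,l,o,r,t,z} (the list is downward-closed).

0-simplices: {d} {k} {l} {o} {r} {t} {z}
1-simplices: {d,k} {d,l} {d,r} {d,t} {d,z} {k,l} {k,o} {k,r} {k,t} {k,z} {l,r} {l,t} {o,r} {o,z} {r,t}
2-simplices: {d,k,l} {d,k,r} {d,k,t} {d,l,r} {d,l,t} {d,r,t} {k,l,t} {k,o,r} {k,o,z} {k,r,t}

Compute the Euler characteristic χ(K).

χ(K)=2

n_0=7 n_1=15 n_2=10
χ=+7−15+10=2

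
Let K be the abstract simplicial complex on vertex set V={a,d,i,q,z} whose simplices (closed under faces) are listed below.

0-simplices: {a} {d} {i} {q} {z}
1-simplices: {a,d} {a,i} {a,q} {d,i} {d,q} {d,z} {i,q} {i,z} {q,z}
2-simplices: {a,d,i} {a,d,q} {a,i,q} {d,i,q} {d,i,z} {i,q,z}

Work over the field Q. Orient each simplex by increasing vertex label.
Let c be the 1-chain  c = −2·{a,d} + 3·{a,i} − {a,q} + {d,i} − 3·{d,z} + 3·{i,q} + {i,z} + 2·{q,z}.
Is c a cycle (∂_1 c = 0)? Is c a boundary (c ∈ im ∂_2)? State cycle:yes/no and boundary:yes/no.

n_0=5 n_1=9 n_2=6  [Q]
∂1: piv[ad,ai,aq,dz] rk=4  ker:di,dq,iq,iz,qz
∂2: piv[adi,adq,aiq,diz,iqz] rk=5  ker:diq
∂1c = 0
c vs im∂2: reduces to 0 ⇒ boundary

cycle:yes boundary:yes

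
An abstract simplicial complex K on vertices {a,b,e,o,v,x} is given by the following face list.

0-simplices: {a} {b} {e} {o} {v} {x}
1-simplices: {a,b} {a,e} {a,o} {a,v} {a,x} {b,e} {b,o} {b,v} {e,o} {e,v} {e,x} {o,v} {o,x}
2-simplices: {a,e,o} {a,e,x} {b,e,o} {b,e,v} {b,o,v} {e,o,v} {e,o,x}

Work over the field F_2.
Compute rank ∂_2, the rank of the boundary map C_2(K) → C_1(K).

n_0=6 n_1=13 n_2=7  [Z2]
∂1: piv[ab,ae,ao,av,ax] rk=5  ker:be,bo,bv,eo,ev,ex,ov,ox
∂2: piv[aeo,aex,beo,bev,bov,eox] rk=6  ker:eov
rk∂_2=6

rank∂_2=6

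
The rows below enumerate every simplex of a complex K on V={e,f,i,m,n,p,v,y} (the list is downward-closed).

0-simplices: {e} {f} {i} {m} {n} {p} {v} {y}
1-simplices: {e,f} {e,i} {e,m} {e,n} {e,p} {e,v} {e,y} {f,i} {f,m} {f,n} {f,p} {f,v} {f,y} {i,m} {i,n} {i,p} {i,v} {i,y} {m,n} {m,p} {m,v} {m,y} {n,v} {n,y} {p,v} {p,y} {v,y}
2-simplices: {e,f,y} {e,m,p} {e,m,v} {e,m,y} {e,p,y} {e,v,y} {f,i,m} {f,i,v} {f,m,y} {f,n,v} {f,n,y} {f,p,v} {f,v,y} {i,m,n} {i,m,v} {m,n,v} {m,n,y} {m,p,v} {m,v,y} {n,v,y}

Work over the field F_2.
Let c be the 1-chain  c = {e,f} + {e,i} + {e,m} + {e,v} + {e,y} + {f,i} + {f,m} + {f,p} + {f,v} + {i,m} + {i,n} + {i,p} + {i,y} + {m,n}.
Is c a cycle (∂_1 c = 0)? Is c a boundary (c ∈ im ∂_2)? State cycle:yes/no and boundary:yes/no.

cycle:no boundary:no

n_0=8 n_1=27 n_2=20  [Z2]
∂1: piv[ef,ei,em,en,ep,ev,ey] rk=7  ker:fi,fm,fn,fp,fv,fy,im,in,ip,iv,iy,mn,mp,mv,my,nv,ny,pv,py,vy
∂2: piv[efy,emp,emv,emy,epy,evy,fim,fiv,fmy,fnv,fny,fpv,fvy,imn,mnv,mpv] rk=16  ker:imv,mny,mvy,nvy
∂1c = {e} + {f}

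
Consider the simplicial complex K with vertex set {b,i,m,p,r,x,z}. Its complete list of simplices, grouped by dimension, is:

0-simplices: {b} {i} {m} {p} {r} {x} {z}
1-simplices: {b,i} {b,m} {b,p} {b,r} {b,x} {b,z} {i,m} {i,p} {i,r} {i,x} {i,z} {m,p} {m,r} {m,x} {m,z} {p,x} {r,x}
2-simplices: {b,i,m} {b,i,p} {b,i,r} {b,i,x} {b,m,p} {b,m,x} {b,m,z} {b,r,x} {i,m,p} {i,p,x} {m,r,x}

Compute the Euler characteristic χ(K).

n_0=7 n_1=17 n_2=11
χ=+7−17+11=1

χ(K)=1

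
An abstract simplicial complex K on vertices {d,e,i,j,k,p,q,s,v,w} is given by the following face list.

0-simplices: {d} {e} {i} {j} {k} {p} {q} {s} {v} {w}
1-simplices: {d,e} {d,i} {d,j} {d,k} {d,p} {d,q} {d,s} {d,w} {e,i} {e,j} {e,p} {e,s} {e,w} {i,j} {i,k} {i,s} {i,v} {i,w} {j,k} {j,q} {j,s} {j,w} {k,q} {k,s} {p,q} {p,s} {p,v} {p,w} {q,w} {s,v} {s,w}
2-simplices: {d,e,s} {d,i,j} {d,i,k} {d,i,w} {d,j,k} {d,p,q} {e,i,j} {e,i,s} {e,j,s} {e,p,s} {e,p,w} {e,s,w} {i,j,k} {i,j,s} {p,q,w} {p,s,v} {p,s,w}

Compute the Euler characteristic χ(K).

χ(K)=-4

n_0=10 n_1=31 n_2=17
χ=+10−31+17=-4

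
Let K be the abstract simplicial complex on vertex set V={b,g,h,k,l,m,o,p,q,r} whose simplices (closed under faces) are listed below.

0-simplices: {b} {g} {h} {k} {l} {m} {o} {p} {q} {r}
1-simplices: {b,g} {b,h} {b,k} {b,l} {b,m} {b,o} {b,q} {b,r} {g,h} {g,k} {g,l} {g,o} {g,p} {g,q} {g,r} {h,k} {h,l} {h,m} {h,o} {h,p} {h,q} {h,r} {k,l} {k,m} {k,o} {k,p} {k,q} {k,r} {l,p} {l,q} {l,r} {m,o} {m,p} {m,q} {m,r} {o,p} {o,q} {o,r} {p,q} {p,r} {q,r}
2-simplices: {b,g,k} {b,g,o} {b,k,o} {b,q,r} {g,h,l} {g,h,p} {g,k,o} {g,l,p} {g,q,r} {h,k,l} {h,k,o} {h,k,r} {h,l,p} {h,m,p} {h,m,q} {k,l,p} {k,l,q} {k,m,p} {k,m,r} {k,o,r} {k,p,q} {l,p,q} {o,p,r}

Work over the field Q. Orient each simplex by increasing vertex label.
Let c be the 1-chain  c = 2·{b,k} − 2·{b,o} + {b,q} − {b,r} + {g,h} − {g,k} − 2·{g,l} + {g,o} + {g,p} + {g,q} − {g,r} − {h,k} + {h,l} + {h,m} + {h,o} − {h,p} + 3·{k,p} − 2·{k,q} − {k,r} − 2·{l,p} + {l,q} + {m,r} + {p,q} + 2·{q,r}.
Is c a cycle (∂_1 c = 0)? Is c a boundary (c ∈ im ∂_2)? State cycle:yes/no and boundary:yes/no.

n_0=10 n_1=41 n_2=23  [Q]
∂1: piv[bg,bh,bk,bl,bm,bo,bq,br,gp] rk=9  ker:gh,gk,gl,go,gq,gr,hk,hl,hm,ho,hp,hq,hr,kl,km,ko,kp,kq,kr,lp,lq,lr,mo,mp,mq,mr,op,oq,or,pq,pr,qr
∂2: piv[bgk,bgo,bko,bqr,ghl,ghp,glp,gqr,hkl,hko,hkr,hmp,hmq,klp,klq,kmp,kmr,kor,kpq,opr] rk=20  ker:gko,hlp,lpq
∂1c = 0
c vs im∂2: reduces to 0 ⇒ boundary

cycle:yes boundary:yes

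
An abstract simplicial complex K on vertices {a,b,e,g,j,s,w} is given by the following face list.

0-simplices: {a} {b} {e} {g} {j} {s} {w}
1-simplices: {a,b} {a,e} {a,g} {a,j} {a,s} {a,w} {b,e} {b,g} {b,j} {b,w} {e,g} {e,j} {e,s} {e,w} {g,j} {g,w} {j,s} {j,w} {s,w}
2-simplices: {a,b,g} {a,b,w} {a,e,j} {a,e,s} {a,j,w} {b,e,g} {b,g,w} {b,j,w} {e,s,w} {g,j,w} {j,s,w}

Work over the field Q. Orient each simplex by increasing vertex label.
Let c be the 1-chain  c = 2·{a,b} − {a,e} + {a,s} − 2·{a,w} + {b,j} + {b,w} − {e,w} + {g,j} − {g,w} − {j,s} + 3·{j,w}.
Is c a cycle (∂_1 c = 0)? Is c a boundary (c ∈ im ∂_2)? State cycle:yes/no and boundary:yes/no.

n_0=7 n_1=19 n_2=11  [Q]
∂1: piv[ab,ae,ag,aj,as,aw] rk=6  ker:be,bg,bj,bw,eg,ej,es,ew,gj,gw,js,jw,sw
∂2: piv[abg,abw,aej,aes,ajw,beg,bgw,bjw,esw,gjw,jsw] rk=11
∂1c = 0
c vs im∂2: reduces to 0 ⇒ boundary

cycle:yes boundary:yes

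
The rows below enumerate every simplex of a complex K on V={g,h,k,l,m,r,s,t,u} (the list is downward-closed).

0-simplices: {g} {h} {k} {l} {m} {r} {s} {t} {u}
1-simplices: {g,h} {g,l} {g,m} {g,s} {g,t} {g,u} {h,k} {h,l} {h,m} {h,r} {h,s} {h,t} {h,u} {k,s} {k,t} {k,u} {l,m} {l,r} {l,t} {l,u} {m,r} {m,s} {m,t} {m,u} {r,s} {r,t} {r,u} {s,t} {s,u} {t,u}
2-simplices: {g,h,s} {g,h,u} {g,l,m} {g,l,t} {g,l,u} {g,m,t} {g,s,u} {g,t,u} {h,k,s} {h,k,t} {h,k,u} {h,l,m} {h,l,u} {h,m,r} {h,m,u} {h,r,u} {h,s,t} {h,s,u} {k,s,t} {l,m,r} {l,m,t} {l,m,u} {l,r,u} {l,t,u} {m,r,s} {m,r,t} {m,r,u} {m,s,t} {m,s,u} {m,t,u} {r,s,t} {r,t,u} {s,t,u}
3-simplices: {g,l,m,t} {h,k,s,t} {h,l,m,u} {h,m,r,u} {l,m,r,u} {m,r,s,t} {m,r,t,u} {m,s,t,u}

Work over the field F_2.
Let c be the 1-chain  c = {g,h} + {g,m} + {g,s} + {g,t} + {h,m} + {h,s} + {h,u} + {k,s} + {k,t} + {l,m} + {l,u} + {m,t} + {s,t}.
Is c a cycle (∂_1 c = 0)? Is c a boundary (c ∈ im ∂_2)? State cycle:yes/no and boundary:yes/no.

cycle:yes boundary:yes

n_0=9 n_1=30 n_2=33 n_3=8  [Z2]
∂1: piv[gh,gl,gm,gs,gt,gu,hk,hr] rk=8  ker:hl,hm,hs,ht,hu,ks,kt,ku,lm,lr,lt,lu,mr,ms,mt,mu,rs,rt,ru,st,su,tu
∂2: piv[ghs,ghu,glm,glt,glu,gmt,gsu,gtu,hks,hkt,hku,hlm,hlu,hmr,hmu,hru,hst,lmr,mrs,mrt,mst,msu] rk=22  ker:hsu,kst,lmt,lmu,lru,ltu,mru,mtu,rst,rtu,stu
∂3: piv[glmt,hkst,hlmu,hmru,lmru,mrst,mrtu,mstu] rk=8
∂1c = 0
c vs im∂2: reduces to 0 ⇒ boundary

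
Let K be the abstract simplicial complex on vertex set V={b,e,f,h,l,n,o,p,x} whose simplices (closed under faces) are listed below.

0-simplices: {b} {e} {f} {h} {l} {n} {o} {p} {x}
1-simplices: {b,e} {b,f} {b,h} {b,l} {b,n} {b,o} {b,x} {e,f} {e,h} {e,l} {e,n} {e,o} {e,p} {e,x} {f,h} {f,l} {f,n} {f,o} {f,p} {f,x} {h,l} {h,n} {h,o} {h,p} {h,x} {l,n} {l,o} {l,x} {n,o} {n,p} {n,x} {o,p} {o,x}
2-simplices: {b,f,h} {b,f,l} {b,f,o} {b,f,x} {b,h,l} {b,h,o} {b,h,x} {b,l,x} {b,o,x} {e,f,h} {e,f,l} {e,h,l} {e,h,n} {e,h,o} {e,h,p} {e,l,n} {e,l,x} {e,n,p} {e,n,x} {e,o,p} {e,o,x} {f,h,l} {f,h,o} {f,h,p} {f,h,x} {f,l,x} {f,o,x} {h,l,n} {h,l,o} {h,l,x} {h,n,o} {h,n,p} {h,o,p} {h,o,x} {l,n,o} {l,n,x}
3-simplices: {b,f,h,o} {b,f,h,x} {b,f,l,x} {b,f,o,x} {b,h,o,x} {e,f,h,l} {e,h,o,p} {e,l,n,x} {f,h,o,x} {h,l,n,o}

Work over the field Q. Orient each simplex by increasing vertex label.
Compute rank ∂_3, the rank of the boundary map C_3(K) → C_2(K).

rank∂_3=9

n_0=9 n_1=33 n_2=36 n_3=10  [Q]
∂1: piv[be,bf,bh,bl,bn,bo,bx,ep] rk=8  ker:ef,eh,el,en,eo,ex,fh,fl,fn,fo,fp,fx,hl,hn,ho,hp,hx,ln,lo,lx,no,np,nx,op,ox
∂2: piv[bfh,bfl,bfo,bfx,bhl,bho,bhx,blx,box,efh,efl,ehn,eho,ehp,eln,elx,enp,enx,eop,fhp,hlo,hno] rk=22  ker:ehl,eox,fhl,fho,fhx,flx,fox,hln,hlx,hnp,hop,hox,lno,lnx
∂3: piv[bfho,bfhx,bflx,bfox,bhox,efhl,ehop,elnx,hlno] rk=9  ker:fhox
rk∂_3=9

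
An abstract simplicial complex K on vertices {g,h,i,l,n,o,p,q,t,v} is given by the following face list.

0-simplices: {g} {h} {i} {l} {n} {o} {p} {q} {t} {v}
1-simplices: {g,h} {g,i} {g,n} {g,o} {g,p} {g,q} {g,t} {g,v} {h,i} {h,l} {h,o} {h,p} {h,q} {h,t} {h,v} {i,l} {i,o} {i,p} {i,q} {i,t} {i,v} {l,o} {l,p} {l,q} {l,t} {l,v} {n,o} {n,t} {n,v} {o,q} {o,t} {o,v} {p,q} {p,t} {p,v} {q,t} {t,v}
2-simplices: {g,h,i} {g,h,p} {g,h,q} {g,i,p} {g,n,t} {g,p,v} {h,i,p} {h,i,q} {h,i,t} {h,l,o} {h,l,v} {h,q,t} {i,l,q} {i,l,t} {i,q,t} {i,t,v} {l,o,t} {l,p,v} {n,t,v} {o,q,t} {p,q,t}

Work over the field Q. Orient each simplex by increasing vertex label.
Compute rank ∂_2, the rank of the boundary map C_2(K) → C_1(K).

rank∂_2=19

n_0=10 n_1=37 n_2=21  [Q]
∂1: piv[gh,gi,gn,go,gp,gq,gt,gv,hl] rk=9  ker:hi,ho,hp,hq,ht,hv,il,io,ip,iq,it,iv,lo,lp,lq,lt,lv,no,nt,nv,oq,ot,ov,pq,pt,pv,qt,tv
∂2: piv[ghi,ghp,ghq,gip,gnt,gpv,hiq,hit,hlo,hlv,hqt,ilq,ilt,itv,lot,lpv,ntv,oqt,pqt] rk=19  ker:hip,iqt
rk∂_2=19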